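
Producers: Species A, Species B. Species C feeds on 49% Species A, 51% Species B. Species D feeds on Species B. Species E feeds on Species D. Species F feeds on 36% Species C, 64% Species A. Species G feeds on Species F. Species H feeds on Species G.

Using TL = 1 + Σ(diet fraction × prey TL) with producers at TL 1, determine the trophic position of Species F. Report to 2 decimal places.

2.36

Species C: 1 + (0.49×1 + 0.51×1) = 2
Species D: 1 + 1 = 2
Species E: 1 + 2 = 3
Species F: 1 + (0.36×2 + 0.64×1) = 2.36
Species G: 1 + 2.36 = 3.36
Species H: 1 + 3.36 = 4.36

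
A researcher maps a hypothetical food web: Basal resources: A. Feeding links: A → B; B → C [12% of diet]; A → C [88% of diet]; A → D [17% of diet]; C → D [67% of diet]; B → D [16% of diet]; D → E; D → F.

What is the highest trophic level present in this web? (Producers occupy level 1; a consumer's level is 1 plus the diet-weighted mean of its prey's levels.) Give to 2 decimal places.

B: 1 + 1 = 2
C: 1 + (0.12×2 + 0.88×1) = 2.12
D: 1 + (0.17×1 + 0.67×2.12 + 0.16×2) = 2.9104
E: 1 + 2.9104 = 3.9104
F: 1 + 2.9104 = 3.9104

3.91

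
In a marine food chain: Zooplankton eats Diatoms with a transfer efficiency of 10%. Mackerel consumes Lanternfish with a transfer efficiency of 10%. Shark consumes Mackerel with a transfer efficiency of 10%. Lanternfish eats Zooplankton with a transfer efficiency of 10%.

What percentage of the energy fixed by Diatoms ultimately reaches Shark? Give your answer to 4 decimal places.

0.0100%

Product of link efficiencies: 0.1 × 0.1 × 0.1 × 0.1 = 0.0001
As a percentage: 0.0001 × 100 = 0.0100%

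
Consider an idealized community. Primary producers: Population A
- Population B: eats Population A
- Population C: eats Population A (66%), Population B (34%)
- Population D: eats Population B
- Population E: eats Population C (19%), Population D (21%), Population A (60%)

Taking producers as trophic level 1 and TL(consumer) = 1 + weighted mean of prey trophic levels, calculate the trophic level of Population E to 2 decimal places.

2.67

Population B: 1 + 1 = 2
Population C: 1 + (0.66×1 + 0.34×2) = 2.34
Population D: 1 + 2 = 3
Population E: 1 + (0.19×2.34 + 0.21×3 + 0.6×1) = 2.6746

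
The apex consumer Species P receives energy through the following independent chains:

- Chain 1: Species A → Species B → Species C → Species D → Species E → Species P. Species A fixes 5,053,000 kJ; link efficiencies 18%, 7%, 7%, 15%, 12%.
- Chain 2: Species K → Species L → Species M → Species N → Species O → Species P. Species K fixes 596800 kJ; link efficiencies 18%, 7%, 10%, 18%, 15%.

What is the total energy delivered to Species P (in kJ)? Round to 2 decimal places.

Chain 1: 5053000 × 0.18 × 0.07 × 0.07 × 0.15 × 0.12 = 80.221428 kJ
Chain 2: 596800 × 0.18 × 0.07 × 0.1 × 0.18 × 0.15 = 20.303136 kJ
Total at Species P: 80.221428 + 20.303136 = 100.524564 kJ

100.52 kJ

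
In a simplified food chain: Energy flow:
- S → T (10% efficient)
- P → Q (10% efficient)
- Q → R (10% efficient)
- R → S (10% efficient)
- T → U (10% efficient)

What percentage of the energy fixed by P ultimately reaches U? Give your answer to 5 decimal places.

0.00100%

Product of link efficiencies: 0.1 × 0.1 × 0.1 × 0.1 × 0.1 = 0.00001
As a percentage: 0.00001 × 100 = 0.00100%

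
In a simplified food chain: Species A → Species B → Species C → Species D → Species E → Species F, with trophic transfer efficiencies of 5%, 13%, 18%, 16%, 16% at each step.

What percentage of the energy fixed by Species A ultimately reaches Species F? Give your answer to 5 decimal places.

0.00300%

Product of link efficiencies: 0.05 × 0.13 × 0.18 × 0.16 × 0.16 = 0.000029952
As a percentage: 0.000029952 × 100 = 0.00300%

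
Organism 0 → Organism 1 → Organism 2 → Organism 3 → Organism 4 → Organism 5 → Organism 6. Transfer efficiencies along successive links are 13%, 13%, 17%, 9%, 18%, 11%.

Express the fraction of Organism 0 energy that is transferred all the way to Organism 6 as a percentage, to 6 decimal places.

Product of link efficiencies: 0.13 × 0.13 × 0.17 × 0.09 × 0.18 × 0.11 = 0.000005119686
As a percentage: 0.000005119686 × 100 = 0.000512%

0.000512%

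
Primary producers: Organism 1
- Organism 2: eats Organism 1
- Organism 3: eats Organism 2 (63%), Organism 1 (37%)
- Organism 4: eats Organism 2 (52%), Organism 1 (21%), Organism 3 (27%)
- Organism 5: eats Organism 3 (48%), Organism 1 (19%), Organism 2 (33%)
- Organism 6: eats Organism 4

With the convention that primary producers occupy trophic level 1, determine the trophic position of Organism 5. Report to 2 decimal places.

3.11

Organism 2: 1 + 1 = 2
Organism 3: 1 + (0.63×2 + 0.37×1) = 2.63
Organism 4: 1 + (0.52×2 + 0.21×1 + 0.27×2.63) = 2.9601
Organism 5: 1 + (0.48×2.63 + 0.19×1 + 0.33×2) = 3.1124
Organism 6: 1 + 2.9601 = 3.9601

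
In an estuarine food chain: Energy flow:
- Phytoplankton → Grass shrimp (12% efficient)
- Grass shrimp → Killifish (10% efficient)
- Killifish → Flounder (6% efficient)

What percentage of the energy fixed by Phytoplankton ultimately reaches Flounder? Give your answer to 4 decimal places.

0.0720%

Product of link efficiencies: 0.12 × 0.1 × 0.06 = 0.00072
As a percentage: 0.00072 × 100 = 0.0720%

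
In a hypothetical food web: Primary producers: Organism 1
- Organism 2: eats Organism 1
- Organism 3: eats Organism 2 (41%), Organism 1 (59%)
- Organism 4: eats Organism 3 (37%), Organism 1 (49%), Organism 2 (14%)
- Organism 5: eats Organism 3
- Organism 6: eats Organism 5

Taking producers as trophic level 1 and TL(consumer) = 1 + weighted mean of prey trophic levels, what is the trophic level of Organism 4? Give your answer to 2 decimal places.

2.66

Organism 2: 1 + 1 = 2
Organism 3: 1 + (0.41×2 + 0.59×1) = 2.41
Organism 4: 1 + (0.37×2.41 + 0.49×1 + 0.14×2) = 2.6617
Organism 5: 1 + 2.41 = 3.41
Organism 6: 1 + 3.41 = 4.41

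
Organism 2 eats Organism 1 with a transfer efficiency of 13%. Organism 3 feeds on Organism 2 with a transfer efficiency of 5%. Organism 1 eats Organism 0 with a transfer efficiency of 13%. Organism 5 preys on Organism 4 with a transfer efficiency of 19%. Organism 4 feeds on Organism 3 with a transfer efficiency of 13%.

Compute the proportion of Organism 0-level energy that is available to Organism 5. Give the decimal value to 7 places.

Product of link efficiencies: 0.13 × 0.13 × 0.05 × 0.13 × 0.19 = 0.0000208715

0.0000209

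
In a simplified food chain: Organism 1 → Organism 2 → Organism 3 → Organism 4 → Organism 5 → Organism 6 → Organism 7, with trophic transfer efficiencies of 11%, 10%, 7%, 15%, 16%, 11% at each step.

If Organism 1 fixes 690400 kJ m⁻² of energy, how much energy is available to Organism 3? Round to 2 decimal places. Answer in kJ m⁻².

Organism 2: 690400 × 0.11 = 75944 kJ m⁻²
Organism 3: 75944 × 0.1 = 7594.4 kJ m⁻²

7594.40 kJ m⁻²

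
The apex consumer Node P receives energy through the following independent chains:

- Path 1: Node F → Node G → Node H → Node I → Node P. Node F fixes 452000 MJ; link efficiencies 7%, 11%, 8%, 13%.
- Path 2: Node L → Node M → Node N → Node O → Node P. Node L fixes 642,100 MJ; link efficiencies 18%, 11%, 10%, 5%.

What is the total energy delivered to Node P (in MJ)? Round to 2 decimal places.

Path 1: 452000 × 0.07 × 0.11 × 0.08 × 0.13 = 36.19616 MJ
Path 2: 642100 × 0.18 × 0.11 × 0.1 × 0.05 = 63.5679 MJ
Total at Node P: 36.19616 + 63.5679 = 99.76406 MJ

99.76 MJ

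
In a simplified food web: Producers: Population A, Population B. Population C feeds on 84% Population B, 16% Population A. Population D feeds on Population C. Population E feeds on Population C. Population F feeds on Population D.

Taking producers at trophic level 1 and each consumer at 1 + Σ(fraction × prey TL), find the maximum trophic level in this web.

4

Population C: 1 + (0.84×1 + 0.16×1) = 2
Population D: 1 + 2 = 3
Population E: 1 + 2 = 3
Population F: 1 + 3 = 4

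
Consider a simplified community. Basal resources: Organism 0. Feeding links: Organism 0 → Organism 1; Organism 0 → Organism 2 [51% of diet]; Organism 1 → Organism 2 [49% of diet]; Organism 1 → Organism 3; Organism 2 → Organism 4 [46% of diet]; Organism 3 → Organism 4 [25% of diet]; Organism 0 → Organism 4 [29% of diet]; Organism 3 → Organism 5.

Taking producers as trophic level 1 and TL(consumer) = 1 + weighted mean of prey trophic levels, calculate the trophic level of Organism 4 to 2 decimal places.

3.19

Organism 1: 1 + 1 = 2
Organism 2: 1 + (0.51×1 + 0.49×2) = 2.49
Organism 3: 1 + 2 = 3
Organism 4: 1 + (0.46×2.49 + 0.25×3 + 0.29×1) = 3.1854
Organism 5: 1 + 3 = 4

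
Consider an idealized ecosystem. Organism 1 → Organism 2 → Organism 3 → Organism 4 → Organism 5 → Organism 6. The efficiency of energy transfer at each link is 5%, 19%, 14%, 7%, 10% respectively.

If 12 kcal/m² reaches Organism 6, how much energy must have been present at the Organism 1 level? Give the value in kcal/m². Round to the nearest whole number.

1288937 kcal/m²

Cumulative transfer efficiency: 0.05 × 0.19 × 0.14 × 0.07 × 0.1 = 0.00000931
Organism 1 energy = 12 / 0.00000931 = 1288937 kcal/m²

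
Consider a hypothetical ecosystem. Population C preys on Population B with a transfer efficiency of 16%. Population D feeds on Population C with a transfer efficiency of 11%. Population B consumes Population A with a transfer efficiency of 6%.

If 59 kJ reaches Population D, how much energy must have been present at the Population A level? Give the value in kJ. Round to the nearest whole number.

Cumulative transfer efficiency: 0.06 × 0.16 × 0.11 = 0.001056
Population A energy = 59 / 0.001056 = 55871 kJ

55871 kJ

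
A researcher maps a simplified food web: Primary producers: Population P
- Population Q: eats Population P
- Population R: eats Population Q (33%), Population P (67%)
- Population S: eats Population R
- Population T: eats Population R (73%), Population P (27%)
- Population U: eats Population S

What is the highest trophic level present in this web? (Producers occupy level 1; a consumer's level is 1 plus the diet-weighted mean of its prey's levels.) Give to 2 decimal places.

Population Q: 1 + 1 = 2
Population R: 1 + (0.33×2 + 0.67×1) = 2.33
Population S: 1 + 2.33 = 3.33
Population T: 1 + (0.73×2.33 + 0.27×1) = 2.9709
Population U: 1 + 3.33 = 4.33

4.33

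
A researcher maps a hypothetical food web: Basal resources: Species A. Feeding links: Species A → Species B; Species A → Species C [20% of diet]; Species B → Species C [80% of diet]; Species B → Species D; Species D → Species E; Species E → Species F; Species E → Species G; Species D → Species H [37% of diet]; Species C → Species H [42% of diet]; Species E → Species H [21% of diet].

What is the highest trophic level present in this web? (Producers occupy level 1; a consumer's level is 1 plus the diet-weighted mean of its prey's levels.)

Species B: 1 + 1 = 2
Species C: 1 + (0.2×1 + 0.8×2) = 2.8
Species D: 1 + 2 = 3
Species E: 1 + 3 = 4
Species F: 1 + 4 = 5
Species G: 1 + 4 = 5
Species H: 1 + (0.37×3 + 0.42×2.8 + 0.21×4) = 4.126

5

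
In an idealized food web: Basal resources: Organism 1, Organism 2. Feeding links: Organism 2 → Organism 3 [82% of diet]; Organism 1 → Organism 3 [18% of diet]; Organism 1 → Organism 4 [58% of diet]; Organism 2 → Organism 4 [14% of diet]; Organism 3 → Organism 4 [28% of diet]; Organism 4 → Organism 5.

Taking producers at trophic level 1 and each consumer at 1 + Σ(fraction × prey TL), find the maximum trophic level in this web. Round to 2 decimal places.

Organism 3: 1 + (0.82×1 + 0.18×1) = 2
Organism 4: 1 + (0.58×1 + 0.14×1 + 0.28×2) = 2.28
Organism 5: 1 + 2.28 = 3.28

3.28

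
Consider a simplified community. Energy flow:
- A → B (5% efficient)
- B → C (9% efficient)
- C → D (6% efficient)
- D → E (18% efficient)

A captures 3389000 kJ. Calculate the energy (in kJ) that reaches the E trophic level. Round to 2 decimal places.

164.71 kJ

B: 3389000 × 0.05 = 169450 kJ
C: 169450 × 0.09 = 15250.5 kJ
D: 15250.5 × 0.06 = 915.03 kJ
E: 915.03 × 0.18 = 164.7054 kJ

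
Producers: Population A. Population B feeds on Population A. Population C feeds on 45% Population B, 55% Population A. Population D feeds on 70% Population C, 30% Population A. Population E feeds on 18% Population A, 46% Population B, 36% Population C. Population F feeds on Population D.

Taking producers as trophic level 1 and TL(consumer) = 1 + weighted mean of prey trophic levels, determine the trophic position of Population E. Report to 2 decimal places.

2.98

Population B: 1 + 1 = 2
Population C: 1 + (0.45×2 + 0.55×1) = 2.45
Population D: 1 + (0.7×2.45 + 0.3×1) = 3.015
Population E: 1 + (0.18×1 + 0.46×2 + 0.36×2.45) = 2.982
Population F: 1 + 3.015 = 4.015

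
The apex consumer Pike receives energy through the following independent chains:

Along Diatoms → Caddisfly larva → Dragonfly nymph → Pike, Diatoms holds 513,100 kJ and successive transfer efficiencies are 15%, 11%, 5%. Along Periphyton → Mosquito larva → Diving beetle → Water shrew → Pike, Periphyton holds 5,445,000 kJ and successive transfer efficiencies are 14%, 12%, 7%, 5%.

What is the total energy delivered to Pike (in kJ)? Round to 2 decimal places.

Via Diatoms: 513100 × 0.15 × 0.11 × 0.05 = 423.3075 kJ
Via Periphyton: 5445000 × 0.14 × 0.12 × 0.07 × 0.05 = 320.166 kJ
Total at Pike: 423.3075 + 320.166 = 743.4735 kJ

743.47 kJ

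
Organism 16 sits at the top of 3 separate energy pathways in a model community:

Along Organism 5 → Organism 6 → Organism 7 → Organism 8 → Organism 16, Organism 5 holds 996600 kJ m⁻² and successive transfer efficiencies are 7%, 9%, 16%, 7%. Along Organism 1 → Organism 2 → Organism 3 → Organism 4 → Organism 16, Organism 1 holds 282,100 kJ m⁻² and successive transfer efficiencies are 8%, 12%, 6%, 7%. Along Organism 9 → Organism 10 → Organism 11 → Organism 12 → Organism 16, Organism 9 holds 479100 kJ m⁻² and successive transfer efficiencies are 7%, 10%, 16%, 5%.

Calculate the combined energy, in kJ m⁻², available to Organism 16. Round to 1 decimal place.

Via Organism 5: 996600 × 0.07 × 0.09 × 0.16 × 0.07 = 70.320096 kJ m⁻²
Via Organism 1: 282100 × 0.08 × 0.12 × 0.06 × 0.07 = 11.374272 kJ m⁻²
Via Organism 9: 479100 × 0.07 × 0.1 × 0.16 × 0.05 = 26.8296 kJ m⁻²
Total at Organism 16: 70.320096 + 11.374272 + 26.8296 = 108.523968 kJ m⁻²

108.5 kJ m⁻²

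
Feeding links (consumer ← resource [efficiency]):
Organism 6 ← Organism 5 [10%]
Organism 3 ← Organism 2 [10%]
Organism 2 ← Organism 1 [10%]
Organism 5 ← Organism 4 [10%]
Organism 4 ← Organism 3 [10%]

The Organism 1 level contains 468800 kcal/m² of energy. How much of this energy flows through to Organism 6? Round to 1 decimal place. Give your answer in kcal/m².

4.7 kcal/m²

Organism 2: 468800 × 0.1 = 46880 kcal/m²
Organism 3: 46880 × 0.1 = 4688 kcal/m²
Organism 4: 4688 × 0.1 = 468.8 kcal/m²
Organism 5: 468.8 × 0.1 = 46.88 kcal/m²
Organism 6: 46.88 × 0.1 = 4.688 kcal/m²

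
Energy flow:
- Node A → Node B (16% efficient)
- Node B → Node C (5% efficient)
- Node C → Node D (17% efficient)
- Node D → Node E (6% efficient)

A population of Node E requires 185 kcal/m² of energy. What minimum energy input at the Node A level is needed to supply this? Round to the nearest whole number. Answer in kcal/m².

Cumulative transfer efficiency: 0.16 × 0.05 × 0.17 × 0.06 = 0.0000816
Node A energy = 185 / 0.0000816 = 2267157 kcal/m²

2267157 kcal/m²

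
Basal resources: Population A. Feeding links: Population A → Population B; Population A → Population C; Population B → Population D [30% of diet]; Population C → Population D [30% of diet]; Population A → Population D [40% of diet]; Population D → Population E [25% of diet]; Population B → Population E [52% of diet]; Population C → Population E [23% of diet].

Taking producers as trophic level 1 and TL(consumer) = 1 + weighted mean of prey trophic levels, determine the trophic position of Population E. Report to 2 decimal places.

Population B: 1 + 1 = 2
Population C: 1 + 1 = 2
Population D: 1 + (0.3×2 + 0.3×2 + 0.4×1) = 2.6
Population E: 1 + (0.25×2.6 + 0.52×2 + 0.23×2) = 3.15

3.15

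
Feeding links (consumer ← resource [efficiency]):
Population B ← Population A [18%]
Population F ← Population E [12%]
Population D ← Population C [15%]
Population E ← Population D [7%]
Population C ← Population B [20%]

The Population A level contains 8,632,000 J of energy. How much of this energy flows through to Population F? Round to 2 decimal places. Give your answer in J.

391.55 J

Population B: 8632000 × 0.18 = 1553760 J
Population C: 1553760 × 0.2 = 310752 J
Population D: 310752 × 0.15 = 46612.8 J
Population E: 46612.8 × 0.07 = 3262.896 J
Population F: 3262.896 × 0.12 = 391.54752 J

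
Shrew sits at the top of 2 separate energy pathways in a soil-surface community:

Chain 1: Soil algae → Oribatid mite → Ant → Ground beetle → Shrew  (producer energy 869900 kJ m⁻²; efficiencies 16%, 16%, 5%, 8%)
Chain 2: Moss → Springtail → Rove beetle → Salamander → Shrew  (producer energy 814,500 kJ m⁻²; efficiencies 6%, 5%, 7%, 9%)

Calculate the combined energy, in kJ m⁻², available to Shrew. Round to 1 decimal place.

104.5 kJ m⁻²

Chain 1: 869900 × 0.16 × 0.16 × 0.05 × 0.08 = 89.07776 kJ m⁻²
Chain 2: 814500 × 0.06 × 0.05 × 0.07 × 0.09 = 15.39405 kJ m⁻²
Total at Shrew: 89.07776 + 15.39405 = 104.47181 kJ m⁻²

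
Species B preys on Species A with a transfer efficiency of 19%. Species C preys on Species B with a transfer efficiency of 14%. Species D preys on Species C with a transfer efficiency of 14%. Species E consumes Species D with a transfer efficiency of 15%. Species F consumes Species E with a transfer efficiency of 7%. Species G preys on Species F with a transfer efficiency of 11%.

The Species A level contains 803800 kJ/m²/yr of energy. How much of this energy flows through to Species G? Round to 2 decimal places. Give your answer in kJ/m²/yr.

3.46 kJ/m²/yr

Species B: 803800 × 0.19 = 152722 kJ/m²/yr
Species C: 152722 × 0.14 = 21381.08 kJ/m²/yr
Species D: 21381.08 × 0.14 = 2993.3512 kJ/m²/yr
Species E: 2993.3512 × 0.15 = 449.00268 kJ/m²/yr
Species F: 449.00268 × 0.07 = 31.4301876 kJ/m²/yr
Species G: 31.4301876 × 0.11 = 3.457320636 kJ/m²/yr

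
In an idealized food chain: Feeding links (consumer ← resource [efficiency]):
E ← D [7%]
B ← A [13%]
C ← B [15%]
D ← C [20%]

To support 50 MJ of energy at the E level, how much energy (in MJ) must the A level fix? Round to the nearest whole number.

183150 MJ

Cumulative transfer efficiency: 0.13 × 0.15 × 0.2 × 0.07 = 0.000273
A energy = 50 / 0.000273 = 183150 MJ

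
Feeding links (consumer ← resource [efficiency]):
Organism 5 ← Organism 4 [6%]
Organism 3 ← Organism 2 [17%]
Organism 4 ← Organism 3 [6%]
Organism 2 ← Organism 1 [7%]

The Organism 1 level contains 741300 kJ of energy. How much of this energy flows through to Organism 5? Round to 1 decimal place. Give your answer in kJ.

31.8 kJ

Organism 2: 741300 × 0.07 = 51891 kJ
Organism 3: 51891 × 0.17 = 8821.47 kJ
Organism 4: 8821.47 × 0.06 = 529.2882 kJ
Organism 5: 529.2882 × 0.06 = 31.757292 kJ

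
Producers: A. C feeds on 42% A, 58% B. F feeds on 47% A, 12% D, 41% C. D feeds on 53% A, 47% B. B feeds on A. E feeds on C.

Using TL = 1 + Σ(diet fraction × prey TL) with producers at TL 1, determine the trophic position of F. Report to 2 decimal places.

B: 1 + 1 = 2
C: 1 + (0.42×1 + 0.58×2) = 2.58
D: 1 + (0.53×1 + 0.47×2) = 2.47
E: 1 + 2.58 = 3.58
F: 1 + (0.47×1 + 0.12×2.47 + 0.41×2.58) = 2.8242

2.82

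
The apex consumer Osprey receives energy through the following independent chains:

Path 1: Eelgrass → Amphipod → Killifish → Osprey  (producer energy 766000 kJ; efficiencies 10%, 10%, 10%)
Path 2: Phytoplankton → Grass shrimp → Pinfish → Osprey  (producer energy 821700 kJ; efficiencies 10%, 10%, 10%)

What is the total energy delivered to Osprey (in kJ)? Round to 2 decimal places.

Path 1: 766000 × 0.1 × 0.1 × 0.1 = 766 kJ
Path 2: 821700 × 0.1 × 0.1 × 0.1 = 821.7 kJ
Total at Osprey: 766 + 821.7 = 1587.7 kJ

1587.70 kJ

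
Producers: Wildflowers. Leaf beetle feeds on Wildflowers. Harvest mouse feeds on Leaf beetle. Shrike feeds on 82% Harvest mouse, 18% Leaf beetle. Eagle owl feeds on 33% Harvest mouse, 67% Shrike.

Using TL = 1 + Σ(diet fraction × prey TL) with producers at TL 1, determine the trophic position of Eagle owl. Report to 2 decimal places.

4.55

Leaf beetle: 1 + 1 = 2
Harvest mouse: 1 + 2 = 3
Shrike: 1 + (0.82×3 + 0.18×2) = 3.82
Eagle owl: 1 + (0.33×3 + 0.67×3.82) = 4.5494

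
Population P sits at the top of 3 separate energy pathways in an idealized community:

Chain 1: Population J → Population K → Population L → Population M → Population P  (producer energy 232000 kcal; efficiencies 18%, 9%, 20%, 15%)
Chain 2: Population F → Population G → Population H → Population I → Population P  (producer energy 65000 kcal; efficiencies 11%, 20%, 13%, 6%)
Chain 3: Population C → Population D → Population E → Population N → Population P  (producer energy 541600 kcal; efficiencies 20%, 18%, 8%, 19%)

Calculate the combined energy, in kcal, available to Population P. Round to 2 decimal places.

420.27 kcal

Chain 1: 232000 × 0.18 × 0.09 × 0.2 × 0.15 = 112.752 kcal
Chain 2: 65000 × 0.11 × 0.2 × 0.13 × 0.06 = 11.154 kcal
Chain 3: 541600 × 0.2 × 0.18 × 0.08 × 0.19 = 296.36352 kcal
Total at Population P: 112.752 + 11.154 + 296.36352 = 420.26952 kcal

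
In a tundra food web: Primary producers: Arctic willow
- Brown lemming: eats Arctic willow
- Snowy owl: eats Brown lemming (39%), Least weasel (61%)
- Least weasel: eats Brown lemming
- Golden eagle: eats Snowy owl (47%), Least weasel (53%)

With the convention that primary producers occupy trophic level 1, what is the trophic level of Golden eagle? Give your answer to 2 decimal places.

4.29

Brown lemming: 1 + 1 = 2
Least weasel: 1 + 2 = 3
Snowy owl: 1 + (0.39×2 + 0.61×3) = 3.61
Golden eagle: 1 + (0.47×3.61 + 0.53×3) = 4.2867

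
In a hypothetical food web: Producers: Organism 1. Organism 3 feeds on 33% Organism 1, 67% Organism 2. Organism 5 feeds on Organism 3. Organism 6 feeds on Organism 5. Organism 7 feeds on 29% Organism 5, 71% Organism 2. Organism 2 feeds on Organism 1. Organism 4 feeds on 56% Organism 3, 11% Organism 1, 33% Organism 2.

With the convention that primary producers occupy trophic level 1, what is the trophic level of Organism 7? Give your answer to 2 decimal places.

Organism 2: 1 + 1 = 2
Organism 3: 1 + (0.33×1 + 0.67×2) = 2.67
Organism 4: 1 + (0.56×2.67 + 0.11×1 + 0.33×2) = 3.2652
Organism 5: 1 + 2.67 = 3.67
Organism 6: 1 + 3.67 = 4.67
Organism 7: 1 + (0.29×3.67 + 0.71×2) = 3.4843

3.48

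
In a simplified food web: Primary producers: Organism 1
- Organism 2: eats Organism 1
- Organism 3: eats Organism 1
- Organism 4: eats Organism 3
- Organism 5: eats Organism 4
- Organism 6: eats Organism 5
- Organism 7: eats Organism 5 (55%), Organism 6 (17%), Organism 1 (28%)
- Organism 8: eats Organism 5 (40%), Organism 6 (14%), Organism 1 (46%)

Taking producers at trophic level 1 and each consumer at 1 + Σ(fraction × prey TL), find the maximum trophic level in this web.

Organism 2: 1 + 1 = 2
Organism 3: 1 + 1 = 2
Organism 4: 1 + 2 = 3
Organism 5: 1 + 3 = 4
Organism 6: 1 + 4 = 5
Organism 7: 1 + (0.55×4 + 0.17×5 + 0.28×1) = 4.33
Organism 8: 1 + (0.4×4 + 0.14×5 + 0.46×1) = 3.76

5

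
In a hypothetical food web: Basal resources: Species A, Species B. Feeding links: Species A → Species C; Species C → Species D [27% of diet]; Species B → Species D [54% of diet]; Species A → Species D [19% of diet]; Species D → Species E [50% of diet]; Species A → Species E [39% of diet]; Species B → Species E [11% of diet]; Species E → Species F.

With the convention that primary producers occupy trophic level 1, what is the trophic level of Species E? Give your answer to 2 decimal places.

2.64

Species C: 1 + 1 = 2
Species D: 1 + (0.27×2 + 0.54×1 + 0.19×1) = 2.27
Species E: 1 + (0.5×2.27 + 0.39×1 + 0.11×1) = 2.635
Species F: 1 + 2.635 = 3.635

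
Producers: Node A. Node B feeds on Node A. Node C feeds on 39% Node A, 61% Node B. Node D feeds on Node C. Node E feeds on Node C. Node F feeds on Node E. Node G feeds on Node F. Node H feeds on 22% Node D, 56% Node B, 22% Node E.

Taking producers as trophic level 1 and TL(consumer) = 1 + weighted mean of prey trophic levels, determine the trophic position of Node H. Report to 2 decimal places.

Node B: 1 + 1 = 2
Node C: 1 + (0.39×1 + 0.61×2) = 2.61
Node D: 1 + 2.61 = 3.61
Node E: 1 + 2.61 = 3.61
Node F: 1 + 3.61 = 4.61
Node G: 1 + 4.61 = 5.61
Node H: 1 + (0.22×3.61 + 0.56×2 + 0.22×3.61) = 3.7084

3.71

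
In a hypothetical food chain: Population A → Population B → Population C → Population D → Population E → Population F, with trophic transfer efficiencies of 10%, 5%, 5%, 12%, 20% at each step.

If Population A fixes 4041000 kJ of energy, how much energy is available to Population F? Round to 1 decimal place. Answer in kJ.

24.2 kJ

Population B: 4041000 × 0.1 = 404100 kJ
Population C: 404100 × 0.05 = 20205 kJ
Population D: 20205 × 0.05 = 1010.25 kJ
Population E: 1010.25 × 0.12 = 121.23 kJ
Population F: 121.23 × 0.2 = 24.246 kJ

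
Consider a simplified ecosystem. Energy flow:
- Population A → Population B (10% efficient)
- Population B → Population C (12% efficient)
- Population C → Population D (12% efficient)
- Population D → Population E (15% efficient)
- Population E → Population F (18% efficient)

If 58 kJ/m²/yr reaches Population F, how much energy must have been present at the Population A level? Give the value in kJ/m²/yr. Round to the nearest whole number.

Cumulative transfer efficiency: 0.1 × 0.12 × 0.12 × 0.15 × 0.18 = 0.00003888
Population A energy = 58 / 0.00003888 = 1491770 kJ/m²/yr

1491770 kJ/m²/yr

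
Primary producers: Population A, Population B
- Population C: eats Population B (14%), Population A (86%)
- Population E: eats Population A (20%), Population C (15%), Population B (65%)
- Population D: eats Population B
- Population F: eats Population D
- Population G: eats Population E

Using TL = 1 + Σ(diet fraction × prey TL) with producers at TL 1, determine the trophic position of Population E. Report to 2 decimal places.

2.15

Population C: 1 + (0.14×1 + 0.86×1) = 2
Population D: 1 + 1 = 2
Population E: 1 + (0.2×1 + 0.15×2 + 0.65×1) = 2.15
Population F: 1 + 2 = 3
Population G: 1 + 2.15 = 3.15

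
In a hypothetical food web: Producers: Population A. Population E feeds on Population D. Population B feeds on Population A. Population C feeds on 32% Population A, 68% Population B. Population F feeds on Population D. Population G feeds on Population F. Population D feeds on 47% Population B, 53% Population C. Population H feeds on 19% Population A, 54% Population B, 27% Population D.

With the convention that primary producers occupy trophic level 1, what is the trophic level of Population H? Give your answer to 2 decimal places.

3.18

Population B: 1 + 1 = 2
Population C: 1 + (0.32×1 + 0.68×2) = 2.68
Population D: 1 + (0.47×2 + 0.53×2.68) = 3.3604
Population E: 1 + 3.3604 = 4.3604
Population F: 1 + 3.3604 = 4.3604
Population G: 1 + 4.3604 = 5.3604
Population H: 1 + (0.19×1 + 0.54×2 + 0.27×3.3604) = 3.177308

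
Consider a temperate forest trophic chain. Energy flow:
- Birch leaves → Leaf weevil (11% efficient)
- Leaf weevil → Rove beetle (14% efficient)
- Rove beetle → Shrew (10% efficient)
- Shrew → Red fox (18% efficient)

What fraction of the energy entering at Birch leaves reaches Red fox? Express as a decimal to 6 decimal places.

Product of link efficiencies: 0.11 × 0.14 × 0.1 × 0.18 = 0.0002772

0.000277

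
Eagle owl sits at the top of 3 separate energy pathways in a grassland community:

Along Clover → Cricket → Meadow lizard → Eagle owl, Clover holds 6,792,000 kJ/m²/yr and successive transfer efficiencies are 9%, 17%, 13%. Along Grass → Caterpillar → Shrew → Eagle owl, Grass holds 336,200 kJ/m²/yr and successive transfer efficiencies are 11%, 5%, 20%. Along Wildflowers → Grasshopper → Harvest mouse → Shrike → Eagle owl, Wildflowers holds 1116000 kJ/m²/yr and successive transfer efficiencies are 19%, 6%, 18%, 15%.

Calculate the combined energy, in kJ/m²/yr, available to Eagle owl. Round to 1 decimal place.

14222.6 kJ/m²/yr

Via Clover: 6792000 × 0.09 × 0.17 × 0.13 = 13509.288 kJ/m²/yr
Via Grass: 336200 × 0.11 × 0.05 × 0.2 = 369.82 kJ/m²/yr
Via Wildflowers: 1116000 × 0.19 × 0.06 × 0.18 × 0.15 = 343.5048 kJ/m²/yr
Total at Eagle owl: 13509.288 + 369.82 + 343.5048 = 14222.6128 kJ/m²/yr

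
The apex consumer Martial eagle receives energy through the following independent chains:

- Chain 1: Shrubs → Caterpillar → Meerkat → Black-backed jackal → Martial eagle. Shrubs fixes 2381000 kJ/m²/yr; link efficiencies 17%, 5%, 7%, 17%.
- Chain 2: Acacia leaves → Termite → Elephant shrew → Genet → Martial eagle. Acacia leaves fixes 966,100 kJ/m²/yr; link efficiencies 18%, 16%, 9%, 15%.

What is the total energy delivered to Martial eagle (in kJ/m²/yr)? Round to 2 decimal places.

Chain 1: 2381000 × 0.17 × 0.05 × 0.07 × 0.17 = 240.83815 kJ/m²/yr
Chain 2: 966100 × 0.18 × 0.16 × 0.09 × 0.15 = 375.61968 kJ/m²/yr
Total at Martial eagle: 240.83815 + 375.61968 = 616.45783 kJ/m²/yr

616.46 kJ/m²/yr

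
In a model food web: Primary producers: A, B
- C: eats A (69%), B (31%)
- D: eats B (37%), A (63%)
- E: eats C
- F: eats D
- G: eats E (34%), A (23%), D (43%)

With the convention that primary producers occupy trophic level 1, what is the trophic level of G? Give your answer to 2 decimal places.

C: 1 + (0.69×1 + 0.31×1) = 2
D: 1 + (0.37×1 + 0.63×1) = 2
E: 1 + 2 = 3
F: 1 + 2 = 3
G: 1 + (0.34×3 + 0.23×1 + 0.43×2) = 3.11

3.11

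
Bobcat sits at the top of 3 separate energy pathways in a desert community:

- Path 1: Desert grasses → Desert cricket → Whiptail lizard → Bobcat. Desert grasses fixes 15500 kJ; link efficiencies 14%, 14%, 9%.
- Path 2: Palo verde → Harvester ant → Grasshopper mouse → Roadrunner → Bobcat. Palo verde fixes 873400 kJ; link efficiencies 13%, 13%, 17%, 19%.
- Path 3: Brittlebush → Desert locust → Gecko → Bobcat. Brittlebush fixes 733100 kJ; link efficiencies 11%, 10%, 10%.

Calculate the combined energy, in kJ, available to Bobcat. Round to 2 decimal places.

Path 1: 15500 × 0.14 × 0.14 × 0.09 = 27.342 kJ
Path 2: 873400 × 0.13 × 0.13 × 0.17 × 0.19 = 476.762858 kJ
Path 3: 733100 × 0.11 × 0.1 × 0.1 = 806.41 kJ
Total at Bobcat: 27.342 + 476.762858 + 806.41 = 1310.514858 kJ

1310.51 kJ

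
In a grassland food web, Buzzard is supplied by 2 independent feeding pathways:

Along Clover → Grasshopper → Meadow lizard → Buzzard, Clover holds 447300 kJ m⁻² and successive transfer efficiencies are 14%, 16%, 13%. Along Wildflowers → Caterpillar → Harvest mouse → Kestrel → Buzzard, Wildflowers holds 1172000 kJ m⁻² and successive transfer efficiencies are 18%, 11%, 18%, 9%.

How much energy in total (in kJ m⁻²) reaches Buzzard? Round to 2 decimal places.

Via Clover: 447300 × 0.14 × 0.16 × 0.13 = 1302.5376 kJ m⁻²
Via Wildflowers: 1172000 × 0.18 × 0.11 × 0.18 × 0.09 = 375.93072 kJ m⁻²
Total at Buzzard: 1302.5376 + 375.93072 = 1678.46832 kJ m⁻²

1678.47 kJ m⁻²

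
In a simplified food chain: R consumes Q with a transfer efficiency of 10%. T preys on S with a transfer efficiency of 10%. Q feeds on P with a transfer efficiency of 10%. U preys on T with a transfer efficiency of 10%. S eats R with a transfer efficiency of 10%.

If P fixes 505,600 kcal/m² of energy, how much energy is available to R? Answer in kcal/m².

Q: 505600 × 0.1 = 50560 kcal/m²
R: 50560 × 0.1 = 5056 kcal/m²

5056 kcal/m²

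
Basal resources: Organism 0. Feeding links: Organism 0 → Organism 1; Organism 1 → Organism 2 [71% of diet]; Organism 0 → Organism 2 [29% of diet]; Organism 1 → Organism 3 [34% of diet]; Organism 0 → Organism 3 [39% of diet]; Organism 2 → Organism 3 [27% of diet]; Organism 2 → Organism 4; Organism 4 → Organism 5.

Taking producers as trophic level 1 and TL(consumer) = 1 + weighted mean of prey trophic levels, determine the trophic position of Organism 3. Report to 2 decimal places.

2.80

Organism 1: 1 + 1 = 2
Organism 2: 1 + (0.71×2 + 0.29×1) = 2.71
Organism 3: 1 + (0.34×2 + 0.39×1 + 0.27×2.71) = 2.8017
Organism 4: 1 + 2.71 = 3.71
Organism 5: 1 + 3.71 = 4.71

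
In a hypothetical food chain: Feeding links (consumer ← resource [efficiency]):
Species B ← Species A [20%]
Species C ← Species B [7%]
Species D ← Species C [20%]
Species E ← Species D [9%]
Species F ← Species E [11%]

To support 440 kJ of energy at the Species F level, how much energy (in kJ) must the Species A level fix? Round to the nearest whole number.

Cumulative transfer efficiency: 0.2 × 0.07 × 0.2 × 0.09 × 0.11 = 0.00002772
Species A energy = 440 / 0.00002772 = 15873016 kJ

15873016 kJ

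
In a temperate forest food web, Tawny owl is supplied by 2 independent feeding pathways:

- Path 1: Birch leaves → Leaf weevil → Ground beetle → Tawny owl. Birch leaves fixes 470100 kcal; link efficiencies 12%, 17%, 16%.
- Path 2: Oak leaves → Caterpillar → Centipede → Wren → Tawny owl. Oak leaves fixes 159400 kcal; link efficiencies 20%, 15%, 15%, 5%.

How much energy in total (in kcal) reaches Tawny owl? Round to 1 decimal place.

1570.3 kcal

Path 1: 470100 × 0.12 × 0.17 × 0.16 = 1534.4064 kcal
Path 2: 159400 × 0.2 × 0.15 × 0.15 × 0.05 = 35.865 kcal
Total at Tawny owl: 1534.4064 + 35.865 = 1570.2714 kcal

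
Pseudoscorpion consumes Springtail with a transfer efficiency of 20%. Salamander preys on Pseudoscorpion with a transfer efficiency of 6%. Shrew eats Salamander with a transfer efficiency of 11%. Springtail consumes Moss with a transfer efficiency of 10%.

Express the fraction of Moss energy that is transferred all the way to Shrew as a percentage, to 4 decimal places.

Product of link efficiencies: 0.1 × 0.2 × 0.06 × 0.11 = 0.000132
As a percentage: 0.000132 × 100 = 0.0132%

0.0132%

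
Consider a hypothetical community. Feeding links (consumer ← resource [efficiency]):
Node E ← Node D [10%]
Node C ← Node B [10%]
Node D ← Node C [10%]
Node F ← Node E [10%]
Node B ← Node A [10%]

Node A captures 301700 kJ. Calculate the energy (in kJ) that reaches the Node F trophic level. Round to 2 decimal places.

3.02 kJ

Node B: 301700 × 0.1 = 30170 kJ
Node C: 30170 × 0.1 = 3017 kJ
Node D: 3017 × 0.1 = 301.7 kJ
Node E: 301.7 × 0.1 = 30.17 kJ
Node F: 30.17 × 0.1 = 3.017 kJ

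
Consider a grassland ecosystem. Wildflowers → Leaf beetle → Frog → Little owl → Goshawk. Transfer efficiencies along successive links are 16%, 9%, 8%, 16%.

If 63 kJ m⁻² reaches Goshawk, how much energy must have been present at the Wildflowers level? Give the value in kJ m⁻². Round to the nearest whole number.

341797 kJ m⁻²

Cumulative transfer efficiency: 0.16 × 0.09 × 0.08 × 0.16 = 0.00018432
Wildflowers energy = 63 / 0.00018432 = 341797 kJ m⁻²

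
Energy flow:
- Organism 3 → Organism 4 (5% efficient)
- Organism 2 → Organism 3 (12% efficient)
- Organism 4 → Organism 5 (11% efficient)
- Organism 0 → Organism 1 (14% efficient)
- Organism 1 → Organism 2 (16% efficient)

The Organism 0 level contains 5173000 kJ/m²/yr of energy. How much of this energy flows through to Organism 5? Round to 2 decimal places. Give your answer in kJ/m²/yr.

76.48 kJ/m²/yr

Organism 1: 5173000 × 0.14 = 724220 kJ/m²/yr
Organism 2: 724220 × 0.16 = 115875.2 kJ/m²/yr
Organism 3: 115875.2 × 0.12 = 13905.024 kJ/m²/yr
Organism 4: 13905.024 × 0.05 = 695.2512 kJ/m²/yr
Organism 5: 695.2512 × 0.11 = 76.477632 kJ/m²/yr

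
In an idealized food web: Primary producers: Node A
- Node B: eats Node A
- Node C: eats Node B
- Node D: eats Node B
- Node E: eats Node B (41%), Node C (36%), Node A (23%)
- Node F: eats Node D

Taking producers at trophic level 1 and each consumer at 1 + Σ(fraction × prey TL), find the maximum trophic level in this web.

4

Node B: 1 + 1 = 2
Node C: 1 + 2 = 3
Node D: 1 + 2 = 3
Node E: 1 + (0.41×2 + 0.36×3 + 0.23×1) = 3.13
Node F: 1 + 3 = 4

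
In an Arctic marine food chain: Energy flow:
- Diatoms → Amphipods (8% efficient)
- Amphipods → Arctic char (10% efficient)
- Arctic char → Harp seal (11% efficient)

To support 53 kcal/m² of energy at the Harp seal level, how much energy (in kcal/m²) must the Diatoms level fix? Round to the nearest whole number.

Cumulative transfer efficiency: 0.08 × 0.1 × 0.11 = 0.00088
Diatoms energy = 53 / 0.00088 = 60227 kcal/m²

60227 kcal/m²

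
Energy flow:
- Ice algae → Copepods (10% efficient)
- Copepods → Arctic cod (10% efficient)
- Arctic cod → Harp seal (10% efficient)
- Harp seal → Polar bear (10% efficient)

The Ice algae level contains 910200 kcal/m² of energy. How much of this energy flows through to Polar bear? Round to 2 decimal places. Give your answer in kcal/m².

Copepods: 910200 × 0.1 = 91020 kcal/m²
Arctic cod: 91020 × 0.1 = 9102 kcal/m²
Harp seal: 9102 × 0.1 = 910.2 kcal/m²
Polar bear: 910.2 × 0.1 = 91.02 kcal/m²

91.02 kcal/m²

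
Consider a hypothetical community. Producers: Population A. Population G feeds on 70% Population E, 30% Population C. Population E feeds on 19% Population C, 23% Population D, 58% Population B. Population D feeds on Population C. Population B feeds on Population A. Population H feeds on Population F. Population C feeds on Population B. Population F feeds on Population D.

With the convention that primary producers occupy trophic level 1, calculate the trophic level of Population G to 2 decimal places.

4.46

Population B: 1 + 1 = 2
Population C: 1 + 2 = 3
Population D: 1 + 3 = 4
Population E: 1 + (0.19×3 + 0.23×4 + 0.58×2) = 3.65
Population F: 1 + 4 = 5
Population G: 1 + (0.7×3.65 + 0.3×3) = 4.455
Population H: 1 + 5 = 6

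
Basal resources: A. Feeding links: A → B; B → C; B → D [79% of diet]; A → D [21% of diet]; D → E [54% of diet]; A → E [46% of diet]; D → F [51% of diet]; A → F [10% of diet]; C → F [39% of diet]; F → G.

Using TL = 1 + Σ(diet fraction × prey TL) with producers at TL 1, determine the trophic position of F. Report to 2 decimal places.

3.69

B: 1 + 1 = 2
C: 1 + 2 = 3
D: 1 + (0.79×2 + 0.21×1) = 2.79
E: 1 + (0.54×2.79 + 0.46×1) = 2.9666
F: 1 + (0.51×2.79 + 0.1×1 + 0.39×3) = 3.6929
G: 1 + 3.6929 = 4.6929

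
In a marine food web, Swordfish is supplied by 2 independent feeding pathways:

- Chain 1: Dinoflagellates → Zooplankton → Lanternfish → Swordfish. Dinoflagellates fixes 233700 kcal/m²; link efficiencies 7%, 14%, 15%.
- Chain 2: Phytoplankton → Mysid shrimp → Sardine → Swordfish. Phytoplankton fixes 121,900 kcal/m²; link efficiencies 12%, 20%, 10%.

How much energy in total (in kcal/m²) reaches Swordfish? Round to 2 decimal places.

Chain 1: 233700 × 0.07 × 0.14 × 0.15 = 343.539 kcal/m²
Chain 2: 121900 × 0.12 × 0.2 × 0.1 = 292.56 kcal/m²
Total at Swordfish: 343.539 + 292.56 = 636.099 kcal/m²

636.10 kcal/m²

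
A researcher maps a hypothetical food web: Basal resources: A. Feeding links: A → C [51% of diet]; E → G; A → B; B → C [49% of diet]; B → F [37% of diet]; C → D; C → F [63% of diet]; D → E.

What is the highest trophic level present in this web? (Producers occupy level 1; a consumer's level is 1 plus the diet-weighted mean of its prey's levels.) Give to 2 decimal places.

5.49

B: 1 + 1 = 2
C: 1 + (0.49×2 + 0.51×1) = 2.49
D: 1 + 2.49 = 3.49
E: 1 + 3.49 = 4.49
F: 1 + (0.37×2 + 0.63×2.49) = 3.3087
G: 1 + 4.49 = 5.49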